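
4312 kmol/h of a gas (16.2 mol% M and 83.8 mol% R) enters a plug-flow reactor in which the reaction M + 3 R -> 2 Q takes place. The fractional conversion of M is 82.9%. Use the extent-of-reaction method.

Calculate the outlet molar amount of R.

M reacted = 0.829 × 698.5 = 579.1 kmol/h; ν_M = −1, so ξ = 579.1/1 = 579.1 kmol/h.
Outlet amounts (n = n₀ + ν ξ):
  M: 698.5 − 1(579.1) = 119.5
  R: 3613 − 3(579.1) = 1876
  Q: 0 + 2(579.1) = 1158

1880 kmol/h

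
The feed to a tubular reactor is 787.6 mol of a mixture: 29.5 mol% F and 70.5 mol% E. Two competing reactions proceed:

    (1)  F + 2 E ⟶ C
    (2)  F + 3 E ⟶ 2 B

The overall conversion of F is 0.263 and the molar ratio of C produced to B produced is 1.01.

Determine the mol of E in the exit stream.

Conversion of F: F consumed = 0.263 × 232.3 = 61.11 mol = 1ξ₁ + 1ξ₂.
Selectivity: 1ξ₁ / (2ξ₂) = 1.01 → ξ₁ = 2.02 ξ₂.
Substitute: (1·2.02 + 1) ξ₂ = 61.11 → ξ₂ = 20.23 mol, ξ₁ = 40.87 mol.
Outlet amounts (n = n₀ + Σ ν·ξ):
  F: 232.3 − 1(40.87) − 1(20.23) = 171.2
  E: 555.3 − 2(40.87) − 3(20.23) = 412.8
  C: 0 + 1(40.87) = 40.87
  B: 0 + 2(20.23) = 40.47

413 mol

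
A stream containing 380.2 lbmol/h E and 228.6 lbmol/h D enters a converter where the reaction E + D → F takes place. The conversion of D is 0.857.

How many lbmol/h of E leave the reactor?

184 lbmol/h

D reacted = 0.857 × 228.6 = 195.9 lbmol/h; ν_D = −1, so ξ = 195.9/1 = 195.9 lbmol/h.
Outlet amounts (n = n₀ + ν ξ):
  E: 380.2 − 1(195.9) = 184.3
  D: 228.6 − 1(195.9) = 32.69
  F: 0 + 1(195.9) = 195.9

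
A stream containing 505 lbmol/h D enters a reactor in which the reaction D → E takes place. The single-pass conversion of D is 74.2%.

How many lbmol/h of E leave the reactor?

D reacted = 0.742 × 505 = 374.7 lbmol/h; ν_D = −1, so ξ = 374.7/1 = 374.7 lbmol/h.
Outlet amounts (n = n₀ + ν ξ):
  D: 505 − 1(374.7) = 130.3
  E: 0 + 1(374.7) = 374.7

375 lbmol/h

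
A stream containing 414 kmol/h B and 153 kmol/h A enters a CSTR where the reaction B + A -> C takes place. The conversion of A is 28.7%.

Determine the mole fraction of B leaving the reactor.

0.708

A reacted = 0.287 × 153 = 43.91 kmol/h; ν_A = −1, so ξ = 43.91/1 = 43.91 kmol/h.
Outlet amounts (n = n₀ + ν ξ):
  B: 414 − 1(43.91) = 370.1
  A: 153 − 1(43.91) = 109.1
  C: 0 + 1(43.91) = 43.91
Total out = 523.1 kmol/h; y_B = 370.1 / 523.1 = 0.7075.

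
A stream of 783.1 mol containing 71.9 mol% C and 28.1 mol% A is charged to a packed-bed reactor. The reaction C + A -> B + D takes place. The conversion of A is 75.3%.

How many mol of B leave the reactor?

166 mol

A reacted = 0.753 × 220.1 = 165.7 mol; ν_A = −1, so ξ = 165.7/1 = 165.7 mol.
Outlet amounts (n = n₀ + ν ξ):
  C: 563 − 1(165.7) = 397.4
  A: 220.1 − 1(165.7) = 54.35
  B: 0 + 1(165.7) = 165.7
  D: 0 + 1(165.7) = 165.7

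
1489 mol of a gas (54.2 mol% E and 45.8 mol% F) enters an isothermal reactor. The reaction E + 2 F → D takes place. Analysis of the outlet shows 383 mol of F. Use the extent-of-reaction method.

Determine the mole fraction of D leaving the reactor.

For F: n = n₀ − 2ξ → 383 = 682 − 2ξ, giving ξ = 149.5 mol.
Outlet amounts (n = n₀ + ν ξ):
  E: 807 − 1(149.5) = 657.6
  F: 682 − 2(149.5) = 383
  D: 0 + 1(149.5) = 149.5
Total out = 1190 mol; y_D = 149.5 / 1190 = 0.1256.

0.126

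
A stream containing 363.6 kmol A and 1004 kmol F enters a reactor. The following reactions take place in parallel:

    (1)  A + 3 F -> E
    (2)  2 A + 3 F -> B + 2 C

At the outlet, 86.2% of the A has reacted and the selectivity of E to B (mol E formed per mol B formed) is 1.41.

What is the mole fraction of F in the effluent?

Conversion of A: A consumed = 0.862 × 363.6 = 313.4 kmol = 1ξ₁ + 2ξ₂.
Selectivity: 1ξ₁ / (1ξ₂) = 1.41 → ξ₁ = 1.41 ξ₂.
Substitute: (1·1.41 + 2) ξ₂ = 313.4 → ξ₂ = 91.91 kmol, ξ₁ = 129.6 kmol.
Outlet amounts (n = n₀ + Σ ν·ξ):
  A: 363.6 − 1(129.6) − 2(91.91) = 50.18
  F: 1004 − 3(129.6) − 3(91.91) = 339.5
  E: 0 + 1(129.6) = 129.6
  B: 0 + 1(91.91) = 91.91
  C: 0 + 2(91.91) = 183.8
Total out = 795 kmol; y_F = 339.5 / 795 = 0.427.

0.427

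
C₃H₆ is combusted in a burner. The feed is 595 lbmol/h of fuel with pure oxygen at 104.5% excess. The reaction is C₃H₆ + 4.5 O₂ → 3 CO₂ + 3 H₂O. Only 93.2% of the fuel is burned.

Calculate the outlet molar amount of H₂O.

1660 lbmol/h

Stoichiometric O₂ = 4.5 × 595 = 2678 lbmol/h; O₂ fed = 2678 × 2.045 = 5475 lbmol/h.
Fuel reacted = 0.932 × 595 → ξ = 554.5 lbmol/h.
Outlet (n = n₀ + ν ξ):
  C₃H₆: 595 − 1(554.5) = 40.46
  O₂: 5475 − 4.5(554.5) = 2980
  CO₂: 0 + 3(554.5) = 1664
  H₂O: 0 + 3(554.5) = 1664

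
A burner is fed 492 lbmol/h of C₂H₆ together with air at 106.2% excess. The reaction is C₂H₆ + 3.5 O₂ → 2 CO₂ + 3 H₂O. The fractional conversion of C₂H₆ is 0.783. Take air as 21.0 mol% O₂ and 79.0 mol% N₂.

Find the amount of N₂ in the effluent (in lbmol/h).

Stoichiometric O₂ = 3.5 × 492 = 1722 lbmol/h; O₂ fed = 1722 × 2.062 = 3551 lbmol/h.
N₂ fed = 3551 × 79/21 = 13360 lbmol/h.
Fuel reacted = 0.783 × 492 → ξ = 385.2 lbmol/h.
Outlet (n = n₀ + ν ξ):
  C₂H₆: 492 − 1(385.2) = 106.8
  O₂: 3551 − 3.5(385.2) = 2202
  N₂: 13360 (inert)
  CO₂: 0 + 2(385.2) = 770.5
  H₂O: 0 + 3(385.2) = 1156

13400 lbmol/h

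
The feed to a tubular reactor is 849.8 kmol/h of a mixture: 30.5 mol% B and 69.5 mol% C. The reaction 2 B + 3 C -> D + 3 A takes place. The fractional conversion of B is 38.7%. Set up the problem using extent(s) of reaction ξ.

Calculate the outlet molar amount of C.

B reacted = 0.387 × 259.2 = 100.3 kmol/h; ν_B = −2, so ξ = 100.3/2 = 50.15 kmol/h.
Outlet amounts (n = n₀ + ν ξ):
  B: 259.2 − 2(50.15) = 158.9
  C: 590.6 − 3(50.15) = 440.2
  D: 0 + 1(50.15) = 50.15
  A: 0 + 3(50.15) = 150.5

440 kmol/h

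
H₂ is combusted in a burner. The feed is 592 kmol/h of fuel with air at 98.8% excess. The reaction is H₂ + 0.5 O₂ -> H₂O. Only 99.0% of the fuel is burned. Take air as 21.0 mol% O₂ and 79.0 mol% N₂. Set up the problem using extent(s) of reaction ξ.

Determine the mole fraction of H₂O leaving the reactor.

Stoichiometric O₂ = 0.5 × 592 = 296 kmol/h; O₂ fed = 296 × 1.988 = 588.4 kmol/h.
N₂ fed = 588.4 × 79/21 = 2214 kmol/h.
Fuel reacted = 0.99 × 592 → ξ = 586.1 kmol/h.
Outlet (n = n₀ + ν ξ):
  H₂: 592 − 1(586.1) = 5.92
  O₂: 588.4 − 0.5(586.1) = 295.4
  N₂: 2214 (inert)
  H₂O: 0 + 1(586.1) = 586.1
Total out = 3101 kmol/h; y_H₂O = 586.1 / 3101 = 0.189.

0.189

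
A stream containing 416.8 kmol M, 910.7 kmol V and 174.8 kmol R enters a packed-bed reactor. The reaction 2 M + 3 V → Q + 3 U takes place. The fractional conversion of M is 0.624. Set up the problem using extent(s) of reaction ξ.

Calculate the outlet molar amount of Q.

130 kmol

M reacted = 0.624 × 416.8 = 260.1 kmol; ν_M = −2, so ξ = 260.1/2 = 130 kmol.
Outlet amounts (n = n₀ + ν ξ):
  M: 416.8 − 2(130) = 156.7
  V: 910.7 − 3(130) = 520.6
  Q: 0 + 1(130) = 130
  U: 0 + 3(130) = 390.1
  R: 174.8 (inert)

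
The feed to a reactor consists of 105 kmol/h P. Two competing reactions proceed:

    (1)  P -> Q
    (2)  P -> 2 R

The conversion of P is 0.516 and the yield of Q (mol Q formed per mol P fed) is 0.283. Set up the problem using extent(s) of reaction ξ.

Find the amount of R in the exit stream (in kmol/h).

Yield of Q: 1ξ₁ / 105 = 0.283 → ξ₁ = 29.71 kmol/h.
Conversion of P: 1ξ₁ + 1ξ₂ = 0.516 × 105 = 54.18 → ξ₂ = 24.47 kmol/h.
Outlet amounts (n = n₀ + Σ ν·ξ):
  P: 105 − 1(29.71) − 1(24.47) = 50.82
  Q: 0 + 1(29.71) = 29.71
  R: 0 + 2(24.47) = 48.93

48.9 kmol/h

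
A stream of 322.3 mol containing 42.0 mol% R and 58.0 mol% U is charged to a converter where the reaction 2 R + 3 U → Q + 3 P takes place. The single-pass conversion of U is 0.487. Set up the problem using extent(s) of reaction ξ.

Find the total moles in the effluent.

U reacted = 0.487 × 186.9 = 91.04 mol; ν_U = −3, so ξ = 91.04/3 = 30.35 mol.
Outlet amounts (n = n₀ + ν ξ):
  R: 135.4 − 2(30.35) = 74.67
  U: 186.9 − 3(30.35) = 95.9
  Q: 0 + 1(30.35) = 30.35
  P: 0 + 3(30.35) = 91.04
Total out = 74.67 + 95.9 + 30.35 + 91.04 = 292 mol.

292 mol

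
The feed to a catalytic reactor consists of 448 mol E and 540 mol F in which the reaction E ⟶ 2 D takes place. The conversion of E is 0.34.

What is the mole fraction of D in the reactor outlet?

0.267

E reacted = 0.34 × 448 = 152.3 mol; ν_E = −1, so ξ = 152.3/1 = 152.3 mol.
Outlet amounts (n = n₀ + ν ξ):
  E: 448 − 1(152.3) = 295.7
  D: 0 + 2(152.3) = 304.6
  F: 540 (inert)
Total out = 1140 mol; y_D = 304.6 / 1140 = 0.2672.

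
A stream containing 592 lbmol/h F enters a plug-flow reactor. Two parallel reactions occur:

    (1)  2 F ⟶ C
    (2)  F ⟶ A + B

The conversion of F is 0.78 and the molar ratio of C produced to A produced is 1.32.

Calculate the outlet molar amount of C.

Conversion of F: F consumed = 0.78 × 592 = 461.8 lbmol/h = 2ξ₁ + 1ξ₂.
Selectivity: 1ξ₁ / (1ξ₂) = 1.32 → ξ₁ = 1.32 ξ₂.
Substitute: (2·1.32 + 1) ξ₂ = 461.8 → ξ₂ = 126.9 lbmol/h, ξ₁ = 167.5 lbmol/h.
Outlet amounts (n = n₀ + Σ ν·ξ):
  F: 592 − 2(167.5) − 1(126.9) = 130.2
  C: 0 + 1(167.5) = 167.5
  A: 0 + 1(126.9) = 126.9
  B: 0 + 1(126.9) = 126.9

167 lbmol/h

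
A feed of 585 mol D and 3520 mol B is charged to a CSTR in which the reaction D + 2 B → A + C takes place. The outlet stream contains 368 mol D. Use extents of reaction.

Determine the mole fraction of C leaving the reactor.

For D: n = n₀ − 1ξ → 368 = 585 − 1ξ, giving ξ = 217 mol.
Outlet amounts (n = n₀ + ν ξ):
  D: 585 − 1(217) = 368
  B: 3520 − 2(217) = 3086
  A: 0 + 1(217) = 217
  C: 0 + 1(217) = 217
Total out = 3888 mol; y_C = 217 / 3888 = 0.05581.

0.0558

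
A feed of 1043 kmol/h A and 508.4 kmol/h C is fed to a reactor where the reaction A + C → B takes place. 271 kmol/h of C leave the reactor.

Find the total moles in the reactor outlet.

1310 kmol/h

For C: n = n₀ − 1ξ → 271 = 508.4 − 1ξ, giving ξ = 237.4 kmol/h.
Outlet amounts (n = n₀ + ν ξ):
  A: 1043 − 1(237.4) = 805.6
  C: 508.4 − 1(237.4) = 271
  B: 0 + 1(237.4) = 237.4
Total out = 805.6 + 271 + 237.4 = 1314 kmol/h.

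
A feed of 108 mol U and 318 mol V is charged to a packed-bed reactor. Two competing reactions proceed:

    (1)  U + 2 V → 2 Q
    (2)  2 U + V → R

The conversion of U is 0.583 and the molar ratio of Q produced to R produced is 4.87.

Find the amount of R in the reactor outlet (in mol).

14.2 mol

Conversion of U: U consumed = 0.583 × 108 = 62.96 mol = 1ξ₁ + 2ξ₂.
Selectivity: 2ξ₁ / (1ξ₂) = 4.87 → ξ₁ = 2.435 ξ₂.
Substitute: (1·2.435 + 2) ξ₂ = 62.96 → ξ₂ = 14.2 mol, ξ₁ = 34.57 mol.
Outlet amounts (n = n₀ + Σ ν·ξ):
  U: 108 − 1(34.57) − 2(14.2) = 45.04
  V: 318 − 2(34.57) − 1(14.2) = 234.7
  Q: 0 + 2(34.57) = 69.14
  R: 0 + 1(14.2) = 14.2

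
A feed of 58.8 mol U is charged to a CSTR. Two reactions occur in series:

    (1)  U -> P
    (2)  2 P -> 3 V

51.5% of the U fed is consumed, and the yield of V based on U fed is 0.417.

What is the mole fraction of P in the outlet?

Conversion of U: U consumed = 1ξ₁ = 0.515 × 58.8 → ξ₁ = 30.28 mol.
Yield of V: 3ξ₂ / 58.8 = 0.417 → ξ₂ = 8.173 mol.
Outlet amounts (n = n₀ + Σ ν·ξ):
  U: 58.8 − 1(30.28) = 28.52
  P: 0 + 1(30.28) − 2(8.173) = 13.94
  V: 0 + 3(8.173) = 24.52
Total out = 66.97 mol; y_P = 13.94 / 66.97 = 0.2081.

0.208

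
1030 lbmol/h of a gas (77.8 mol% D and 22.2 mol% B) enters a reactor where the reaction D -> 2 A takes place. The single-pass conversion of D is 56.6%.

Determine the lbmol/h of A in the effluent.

907 lbmol/h

D reacted = 0.566 × 801.3 = 453.6 lbmol/h; ν_D = −1, so ξ = 453.6/1 = 453.6 lbmol/h.
Outlet amounts (n = n₀ + ν ξ):
  D: 801.3 − 1(453.6) = 347.8
  A: 0 + 2(453.6) = 907.1
  B: 228.7 (inert)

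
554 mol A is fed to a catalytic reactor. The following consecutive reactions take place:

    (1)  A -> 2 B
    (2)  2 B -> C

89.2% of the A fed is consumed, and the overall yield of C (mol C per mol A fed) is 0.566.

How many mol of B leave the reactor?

Conversion of A: A consumed = 1ξ₁ = 0.892 × 554 → ξ₁ = 494.2 mol.
Yield of C: 1ξ₂ / 554 = 0.566 → ξ₂ = 313.6 mol.
Outlet amounts (n = n₀ + Σ ν·ξ):
  A: 554 − 1(494.2) = 59.83
  B: 0 + 2(494.2) − 2(313.6) = 361.2
  C: 0 + 1(313.6) = 313.6

361 mol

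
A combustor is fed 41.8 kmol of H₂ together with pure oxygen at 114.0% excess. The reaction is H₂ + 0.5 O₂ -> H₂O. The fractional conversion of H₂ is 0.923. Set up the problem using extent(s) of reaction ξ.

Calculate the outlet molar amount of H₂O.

38.6 kmol

Stoichiometric O₂ = 0.5 × 41.8 = 20.9 kmol; O₂ fed = 20.9 × 2.140 = 44.73 kmol.
Fuel reacted = 0.923 × 41.8 → ξ = 38.58 kmol.
Outlet (n = n₀ + ν ξ):
  H₂: 41.8 − 1(38.58) = 3.219
  O₂: 44.73 − 0.5(38.58) = 25.44
  H₂O: 0 + 1(38.58) = 38.58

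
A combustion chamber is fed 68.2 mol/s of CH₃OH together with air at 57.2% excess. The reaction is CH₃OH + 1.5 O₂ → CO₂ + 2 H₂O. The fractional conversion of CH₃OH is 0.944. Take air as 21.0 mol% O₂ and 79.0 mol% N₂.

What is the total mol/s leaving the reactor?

Stoichiometric O₂ = 1.5 × 68.2 = 102.3 mol/s; O₂ fed = 102.3 × 1.572 = 160.8 mol/s.
N₂ fed = 160.8 × 79/21 = 605 mol/s.
Fuel reacted = 0.944 × 68.2 → ξ = 64.38 mol/s.
Outlet (n = n₀ + ν ξ):
  CH₃OH: 68.2 − 1(64.38) = 3.819
  O₂: 160.8 − 1.5(64.38) = 64.24
  N₂: 605 (inert)
  CO₂: 0 + 1(64.38) = 64.38
  H₂O: 0 + 2(64.38) = 128.8
Total out = 3.819 + 64.24 + 605 + 64.38 + 128.8 = 866.2 mol/s.

866 mol/s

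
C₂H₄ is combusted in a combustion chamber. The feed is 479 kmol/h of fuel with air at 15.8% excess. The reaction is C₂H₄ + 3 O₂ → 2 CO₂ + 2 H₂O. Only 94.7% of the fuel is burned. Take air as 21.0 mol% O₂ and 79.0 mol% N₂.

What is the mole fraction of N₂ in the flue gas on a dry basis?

Stoichiometric O₂ = 3 × 479 = 1437 kmol/h; O₂ fed = 1437 × 1.158 = 1664 kmol/h.
N₂ fed = 1664 × 79/21 = 6260 kmol/h.
Fuel reacted = 0.947 × 479 → ξ = 453.6 kmol/h.
Outlet (n = n₀ + ν ξ):
  C₂H₄: 479 − 1(453.6) = 25.39
  O₂: 1664 − 3(453.6) = 303.2
  N₂: 6260 (inert)
  CO₂: 0 + 2(453.6) = 907.2
  H₂O: 0 + 2(453.6) = 907.2
Dry total = 7496 kmol/h; y_N₂ (dry) = 6260 / 7496 = 0.8351.

0.835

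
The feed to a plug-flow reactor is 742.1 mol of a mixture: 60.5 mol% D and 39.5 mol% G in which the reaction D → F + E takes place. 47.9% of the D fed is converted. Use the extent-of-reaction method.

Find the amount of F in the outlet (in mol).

D reacted = 0.479 × 449 = 215.1 mol; ν_D = −1, so ξ = 215.1/1 = 215.1 mol.
Outlet amounts (n = n₀ + ν ξ):
  D: 449 − 1(215.1) = 233.9
  F: 0 + 1(215.1) = 215.1
  E: 0 + 1(215.1) = 215.1
  G: 293.1 (inert)

215 mol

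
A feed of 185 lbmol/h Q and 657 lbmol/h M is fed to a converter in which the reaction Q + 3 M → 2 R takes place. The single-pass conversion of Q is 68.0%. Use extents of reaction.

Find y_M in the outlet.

0.474

Q reacted = 0.68 × 185 = 125.8 lbmol/h; ν_Q = −1, so ξ = 125.8/1 = 125.8 lbmol/h.
Outlet amounts (n = n₀ + ν ξ):
  Q: 185 − 1(125.8) = 59.2
  M: 657 − 3(125.8) = 279.6
  R: 0 + 2(125.8) = 251.6
Total out = 590.4 lbmol/h; y_M = 279.6 / 590.4 = 0.4736.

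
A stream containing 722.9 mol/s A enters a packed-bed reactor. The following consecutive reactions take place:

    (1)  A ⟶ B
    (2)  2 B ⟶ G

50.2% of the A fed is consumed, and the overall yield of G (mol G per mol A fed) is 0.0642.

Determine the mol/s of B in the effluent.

Conversion of A: A consumed = 1ξ₁ = 0.502 × 722.9 → ξ₁ = 362.9 mol/s.
Yield of G: 1ξ₂ / 722.9 = 0.0642 → ξ₂ = 46.41 mol/s.
Outlet amounts (n = n₀ + Σ ν·ξ):
  A: 722.9 − 1(362.9) = 360
  B: 0 + 1(362.9) − 2(46.41) = 270.1
  G: 0 + 1(46.41) = 46.41

270 mol/s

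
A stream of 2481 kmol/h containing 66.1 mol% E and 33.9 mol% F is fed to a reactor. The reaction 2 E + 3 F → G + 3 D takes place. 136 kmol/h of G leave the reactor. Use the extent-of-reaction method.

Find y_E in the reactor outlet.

0.583

For G: n = n₀ + 1ξ → 136 = 0 + 1ξ, giving ξ = 136 kmol/h.
Outlet amounts (n = n₀ + ν ξ):
  E: 1640 − 2(136) = 1368
  F: 841.1 − 3(136) = 433.1
  G: 0 + 1(136) = 136
  D: 0 + 3(136) = 408
Total out = 2345 kmol/h; y_E = 1368 / 2345 = 0.5833.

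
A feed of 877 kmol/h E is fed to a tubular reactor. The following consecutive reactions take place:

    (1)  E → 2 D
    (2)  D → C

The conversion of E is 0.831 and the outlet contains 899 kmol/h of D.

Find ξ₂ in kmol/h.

ξ₂ = 559 kmol/h

Conversion of E: E consumed = 1ξ₁ = 0.831 × 877 → ξ₁ = 728.8 kmol/h.
D balance: n_D = 0 + 2ξ₁ − 1ξ₂ = 899 → ξ₂ = (2·728.8 − 899)/1 = 558.6 kmol/h.
Outlet amounts (n = n₀ + Σ ν·ξ):
  E: 877 − 1(728.8) = 148.2
  D: 0 + 2(728.8) − 1(558.6) = 899
  C: 0 + 1(558.6) = 558.6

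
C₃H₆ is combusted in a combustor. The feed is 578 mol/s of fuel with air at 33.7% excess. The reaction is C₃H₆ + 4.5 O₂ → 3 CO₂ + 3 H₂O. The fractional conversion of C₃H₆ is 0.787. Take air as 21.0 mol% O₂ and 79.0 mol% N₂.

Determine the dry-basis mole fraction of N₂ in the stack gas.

Stoichiometric O₂ = 4.5 × 578 = 2601 mol/s; O₂ fed = 2601 × 1.337 = 3478 mol/s.
N₂ fed = 3478 × 79/21 = 13080 mol/s.
Fuel reacted = 0.787 × 578 → ξ = 454.9 mol/s.
Outlet (n = n₀ + ν ξ):
  C₃H₆: 578 − 1(454.9) = 123.1
  O₂: 3478 − 4.5(454.9) = 1431
  N₂: 13080 (inert)
  CO₂: 0 + 3(454.9) = 1365
  H₂O: 0 + 3(454.9) = 1365
Dry total = 16000 mol/s; y_N₂ (dry) = 13080 / 16000 = 0.8176.

0.818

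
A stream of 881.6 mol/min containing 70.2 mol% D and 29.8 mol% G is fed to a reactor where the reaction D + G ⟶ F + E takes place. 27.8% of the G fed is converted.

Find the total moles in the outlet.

G reacted = 0.278 × 262.7 = 73.04 mol/min; ν_G = −1, so ξ = 73.04/1 = 73.04 mol/min.
Outlet amounts (n = n₀ + ν ξ):
  D: 618.9 − 1(73.04) = 545.8
  G: 262.7 − 1(73.04) = 189.7
  F: 0 + 1(73.04) = 73.04
  E: 0 + 1(73.04) = 73.04
Total out = 545.8 + 189.7 + 73.04 + 73.04 = 881.6 mol/min.

882 mol/min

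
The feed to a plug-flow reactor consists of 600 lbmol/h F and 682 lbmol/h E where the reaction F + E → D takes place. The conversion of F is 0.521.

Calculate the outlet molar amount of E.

369 lbmol/h

F reacted = 0.521 × 600 = 312.6 lbmol/h; ν_F = −1, so ξ = 312.6/1 = 312.6 lbmol/h.
Outlet amounts (n = n₀ + ν ξ):
  F: 600 − 1(312.6) = 287.4
  E: 682 − 1(312.6) = 369.4
  D: 0 + 1(312.6) = 312.6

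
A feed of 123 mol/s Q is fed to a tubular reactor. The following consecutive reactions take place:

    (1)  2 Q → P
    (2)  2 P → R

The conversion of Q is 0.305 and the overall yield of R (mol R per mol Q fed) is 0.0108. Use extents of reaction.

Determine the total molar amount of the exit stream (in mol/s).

103 mol/s

Conversion of Q: Q consumed = 2ξ₁ = 0.305 × 123 → ξ₁ = 18.76 mol/s.
Yield of R: 1ξ₂ / 123 = 0.0108 → ξ₂ = 1.328 mol/s.
Outlet amounts (n = n₀ + Σ ν·ξ):
  Q: 123 − 2(18.76) = 85.48
  P: 0 + 1(18.76) − 2(1.328) = 16.1
  R: 0 + 1(1.328) = 1.328
Total out = 85.48 + 16.1 + 1.328 = 102.9 mol/s.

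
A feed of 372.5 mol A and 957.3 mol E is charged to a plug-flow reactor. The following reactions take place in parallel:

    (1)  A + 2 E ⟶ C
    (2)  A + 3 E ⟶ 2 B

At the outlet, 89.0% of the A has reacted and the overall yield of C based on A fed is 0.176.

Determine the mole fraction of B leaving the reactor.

Yield of C: 1ξ₁ / 372.5 = 0.176 → ξ₁ = 65.56 mol.
Conversion of A: 1ξ₁ + 1ξ₂ = 0.89 × 372.5 = 331.5 → ξ₂ = 266 mol.
Outlet amounts (n = n₀ + Σ ν·ξ):
  A: 372.5 − 1(65.56) − 1(266) = 40.98
  E: 957.3 − 2(65.56) − 3(266) = 28.28
  C: 0 + 1(65.56) = 65.56
  B: 0 + 2(266) = 531.9
Total out = 666.8 mol; y_B = 531.9 / 666.8 = 0.7978.

0.798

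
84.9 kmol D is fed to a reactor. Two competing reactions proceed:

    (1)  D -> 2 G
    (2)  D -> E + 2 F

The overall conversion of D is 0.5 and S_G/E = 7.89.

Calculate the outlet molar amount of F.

17.2 kmol

Conversion of D: D consumed = 0.5 × 84.9 = 42.45 kmol = 1ξ₁ + 1ξ₂.
Selectivity: 2ξ₁ / (1ξ₂) = 7.89 → ξ₁ = 3.945 ξ₂.
Substitute: (1·3.945 + 1) ξ₂ = 42.45 → ξ₂ = 8.584 kmol, ξ₁ = 33.87 kmol.
Outlet amounts (n = n₀ + Σ ν·ξ):
  D: 84.9 − 1(33.87) − 1(8.584) = 42.45
  G: 0 + 2(33.87) = 67.73
  E: 0 + 1(8.584) = 8.584
  F: 0 + 2(8.584) = 17.17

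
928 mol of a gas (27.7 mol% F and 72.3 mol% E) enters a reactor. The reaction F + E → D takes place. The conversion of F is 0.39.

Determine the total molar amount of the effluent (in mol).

F reacted = 0.39 × 257.1 = 100.3 mol; ν_F = −1, so ξ = 100.3/1 = 100.3 mol.
Outlet amounts (n = n₀ + ν ξ):
  F: 257.1 − 1(100.3) = 156.8
  E: 670.9 − 1(100.3) = 570.7
  D: 0 + 1(100.3) = 100.3
Total out = 156.8 + 570.7 + 100.3 = 827.7 mol.

828 mol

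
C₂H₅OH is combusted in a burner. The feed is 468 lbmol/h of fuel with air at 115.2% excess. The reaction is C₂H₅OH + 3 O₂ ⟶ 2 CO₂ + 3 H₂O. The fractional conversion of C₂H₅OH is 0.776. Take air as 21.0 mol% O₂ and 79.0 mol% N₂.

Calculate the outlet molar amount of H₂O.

Stoichiometric O₂ = 3 × 468 = 1404 lbmol/h; O₂ fed = 1404 × 2.152 = 3021 lbmol/h.
N₂ fed = 3021 × 79/21 = 11370 lbmol/h.
Fuel reacted = 0.776 × 468 → ξ = 363.2 lbmol/h.
Outlet (n = n₀ + ν ξ):
  C₂H₅OH: 468 − 1(363.2) = 104.8
  O₂: 3021 − 3(363.2) = 1932
  N₂: 11370 (inert)
  CO₂: 0 + 2(363.2) = 726.3
  H₂O: 0 + 3(363.2) = 1090

1090 lbmol/h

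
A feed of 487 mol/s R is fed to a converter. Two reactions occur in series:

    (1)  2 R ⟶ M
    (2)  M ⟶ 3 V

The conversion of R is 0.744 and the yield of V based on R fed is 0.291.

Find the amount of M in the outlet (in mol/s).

134 mol/s

Conversion of R: R consumed = 2ξ₁ = 0.744 × 487 → ξ₁ = 181.2 mol/s.
Yield of V: 3ξ₂ / 487 = 0.291 → ξ₂ = 47.24 mol/s.
Outlet amounts (n = n₀ + Σ ν·ξ):
  R: 487 − 2(181.2) = 124.7
  M: 0 + 1(181.2) − 1(47.24) = 133.9
  V: 0 + 3(47.24) = 141.7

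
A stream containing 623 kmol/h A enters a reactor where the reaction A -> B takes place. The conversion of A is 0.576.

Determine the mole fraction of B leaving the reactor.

0.576

A reacted = 0.576 × 623 = 358.8 kmol/h; ν_A = −1, so ξ = 358.8/1 = 358.8 kmol/h.
Outlet amounts (n = n₀ + ν ξ):
  A: 623 − 1(358.8) = 264.2
  B: 0 + 1(358.8) = 358.8
Total out = 623 kmol/h; y_B = 358.8 / 623 = 0.576.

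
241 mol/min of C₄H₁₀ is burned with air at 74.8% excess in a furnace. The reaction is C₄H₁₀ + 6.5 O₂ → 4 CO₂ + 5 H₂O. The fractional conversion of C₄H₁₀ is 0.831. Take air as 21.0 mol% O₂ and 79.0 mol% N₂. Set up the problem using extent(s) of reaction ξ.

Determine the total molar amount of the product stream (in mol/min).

13600 mol/min

Stoichiometric O₂ = 6.5 × 241 = 1566 mol/min; O₂ fed = 1566 × 1.748 = 2738 mol/min.
N₂ fed = 2738 × 79/21 = 10300 mol/min.
Fuel reacted = 0.831 × 241 → ξ = 200.3 mol/min.
Outlet (n = n₀ + ν ξ):
  C₄H₁₀: 241 − 1(200.3) = 40.73
  O₂: 2738 − 6.5(200.3) = 1436
  N₂: 10300 (inert)
  CO₂: 0 + 4(200.3) = 801.1
  H₂O: 0 + 5(200.3) = 1001
Total out = 40.73 + 1436 + 10300 + 801.1 + 1001 = 13580 mol/min.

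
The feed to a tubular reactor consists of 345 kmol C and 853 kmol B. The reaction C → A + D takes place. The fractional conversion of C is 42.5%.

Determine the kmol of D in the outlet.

C reacted = 0.425 × 345 = 146.6 kmol; ν_C = −1, so ξ = 146.6/1 = 146.6 kmol.
Outlet amounts (n = n₀ + ν ξ):
  C: 345 − 1(146.6) = 198.4
  A: 0 + 1(146.6) = 146.6
  D: 0 + 1(146.6) = 146.6
  B: 853 (inert)

147 kmol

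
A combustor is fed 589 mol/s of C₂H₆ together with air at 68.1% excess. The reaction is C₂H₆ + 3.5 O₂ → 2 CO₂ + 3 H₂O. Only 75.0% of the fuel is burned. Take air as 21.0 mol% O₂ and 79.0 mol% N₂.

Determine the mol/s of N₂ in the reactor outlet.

13000 mol/s

Stoichiometric O₂ = 3.5 × 589 = 2062 mol/s; O₂ fed = 2062 × 1.681 = 3465 mol/s.
N₂ fed = 3465 × 79/21 = 13040 mol/s.
Fuel reacted = 0.75 × 589 → ξ = 441.8 mol/s.
Outlet (n = n₀ + ν ξ):
  C₂H₆: 589 − 1(441.8) = 147.2
  O₂: 3465 − 3.5(441.8) = 1919
  N₂: 13040 (inert)
  CO₂: 0 + 2(441.8) = 883.5
  H₂O: 0 + 3(441.8) = 1325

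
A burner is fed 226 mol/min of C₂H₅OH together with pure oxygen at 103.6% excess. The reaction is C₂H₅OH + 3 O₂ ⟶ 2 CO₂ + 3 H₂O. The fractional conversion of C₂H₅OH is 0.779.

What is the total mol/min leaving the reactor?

Stoichiometric O₂ = 3 × 226 = 678 mol/min; O₂ fed = 678 × 2.036 = 1380 mol/min.
Fuel reacted = 0.779 × 226 → ξ = 176.1 mol/min.
Outlet (n = n₀ + ν ξ):
  C₂H₅OH: 226 − 1(176.1) = 49.95
  O₂: 1380 − 3(176.1) = 852.2
  CO₂: 0 + 2(176.1) = 352.1
  H₂O: 0 + 3(176.1) = 528.2
Total out = 49.95 + 852.2 + 352.1 + 528.2 = 1782 mol/min.

1780 mol/min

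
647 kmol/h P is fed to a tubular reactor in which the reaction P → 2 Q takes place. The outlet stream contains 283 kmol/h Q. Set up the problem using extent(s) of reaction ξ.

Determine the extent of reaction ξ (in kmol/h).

ξ = 142 kmol/h

For Q: n = n₀ + 2ξ → 283 = 0 + 2ξ, giving ξ = 141.5 kmol/h.
Outlet amounts (n = n₀ + ν ξ):
  P: 647 − 1(141.5) = 505.5
  Q: 0 + 2(141.5) = 283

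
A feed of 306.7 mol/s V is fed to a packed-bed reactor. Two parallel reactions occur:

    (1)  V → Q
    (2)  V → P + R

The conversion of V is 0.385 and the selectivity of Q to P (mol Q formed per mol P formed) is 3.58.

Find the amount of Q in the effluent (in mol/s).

Conversion of V: V consumed = 0.385 × 306.7 = 118.1 mol/s = 1ξ₁ + 1ξ₂.
Selectivity: 1ξ₁ / (1ξ₂) = 3.58 → ξ₁ = 3.58 ξ₂.
Substitute: (1·3.58 + 1) ξ₂ = 118.1 → ξ₂ = 25.78 mol/s, ξ₁ = 92.3 mol/s.
Outlet amounts (n = n₀ + Σ ν·ξ):
  V: 306.7 − 1(92.3) − 1(25.78) = 188.6
  Q: 0 + 1(92.3) = 92.3
  P: 0 + 1(25.78) = 25.78
  R: 0 + 1(25.78) = 25.78

92.3 mol/s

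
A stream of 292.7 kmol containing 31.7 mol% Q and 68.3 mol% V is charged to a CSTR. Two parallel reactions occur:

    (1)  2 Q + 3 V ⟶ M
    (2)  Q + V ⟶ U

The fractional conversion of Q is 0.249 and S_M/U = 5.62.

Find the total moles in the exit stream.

Conversion of Q: Q consumed = 0.249 × 92.79 = 23.1 kmol = 2ξ₁ + 1ξ₂.
Selectivity: 1ξ₁ / (1ξ₂) = 5.62 → ξ₁ = 5.62 ξ₂.
Substitute: (2·5.62 + 1) ξ₂ = 23.1 → ξ₂ = 1.888 kmol, ξ₁ = 10.61 kmol.
Outlet amounts (n = n₀ + Σ ν·ξ):
  Q: 92.79 − 2(10.61) − 1(1.888) = 69.68
  V: 199.9 − 3(10.61) − 1(1.888) = 166.2
  M: 0 + 1(10.61) = 10.61
  U: 0 + 1(1.888) = 1.888
Total out = 69.68 + 166.2 + 10.61 + 1.888 = 248.4 kmol.

248 kmol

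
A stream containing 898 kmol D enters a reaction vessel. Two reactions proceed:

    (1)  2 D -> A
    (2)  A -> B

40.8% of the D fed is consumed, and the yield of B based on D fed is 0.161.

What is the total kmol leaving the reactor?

715 kmol

Conversion of D: D consumed = 2ξ₁ = 0.408 × 898 → ξ₁ = 183.2 kmol.
Yield of B: 1ξ₂ / 898 = 0.161 → ξ₂ = 144.6 kmol.
Outlet amounts (n = n₀ + Σ ν·ξ):
  D: 898 − 2(183.2) = 531.6
  A: 0 + 1(183.2) − 1(144.6) = 38.61
  B: 0 + 1(144.6) = 144.6
Total out = 531.6 + 38.61 + 144.6 = 714.8 kmol.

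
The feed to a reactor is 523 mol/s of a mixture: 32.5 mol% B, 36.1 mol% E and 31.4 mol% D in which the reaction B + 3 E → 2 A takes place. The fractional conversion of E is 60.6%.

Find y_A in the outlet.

E reacted = 0.606 × 188.8 = 114.4 mol/s; ν_E = −3, so ξ = 114.4/3 = 38.14 mol/s.
Outlet amounts (n = n₀ + ν ξ):
  B: 170 − 1(38.14) = 131.8
  E: 188.8 − 3(38.14) = 74.39
  A: 0 + 2(38.14) = 76.28
  D: 164.2 (inert)
Total out = 446.7 mol/s; y_A = 76.28 / 446.7 = 0.1707.

0.171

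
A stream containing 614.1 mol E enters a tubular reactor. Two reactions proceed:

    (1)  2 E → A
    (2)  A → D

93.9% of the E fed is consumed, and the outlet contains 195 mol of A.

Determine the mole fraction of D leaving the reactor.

0.286

Conversion of E: E consumed = 2ξ₁ = 0.939 × 614.1 → ξ₁ = 288.3 mol.
A balance: n_A = 0 + 1ξ₁ − 1ξ₂ = 195 → ξ₂ = (1·288.3 − 195)/1 = 93.32 mol.
Outlet amounts (n = n₀ + Σ ν·ξ):
  E: 614.1 − 2(288.3) = 37.46
  A: 0 + 1(288.3) − 1(93.32) = 195
  D: 0 + 1(93.32) = 93.32
Total out = 325.8 mol; y_D = 93.32 / 325.8 = 0.2865.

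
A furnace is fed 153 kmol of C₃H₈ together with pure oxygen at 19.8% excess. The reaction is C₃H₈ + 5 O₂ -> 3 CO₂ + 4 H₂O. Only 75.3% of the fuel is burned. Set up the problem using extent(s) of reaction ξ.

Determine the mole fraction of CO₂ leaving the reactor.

0.292

Stoichiometric O₂ = 5 × 153 = 765 kmol; O₂ fed = 765 × 1.198 = 916.5 kmol.
Fuel reacted = 0.753 × 153 → ξ = 115.2 kmol.
Outlet (n = n₀ + ν ξ):
  C₃H₈: 153 − 1(115.2) = 37.79
  O₂: 916.5 − 5(115.2) = 340.4
  CO₂: 0 + 3(115.2) = 345.6
  H₂O: 0 + 4(115.2) = 460.8
Total out = 1185 kmol; y_CO₂ = 345.6 / 1185 = 0.2917.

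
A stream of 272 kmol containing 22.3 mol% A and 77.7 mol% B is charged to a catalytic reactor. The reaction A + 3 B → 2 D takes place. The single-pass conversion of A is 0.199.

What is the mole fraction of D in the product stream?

A reacted = 0.199 × 60.66 = 12.07 kmol; ν_A = −1, so ξ = 12.07/1 = 12.07 kmol.
Outlet amounts (n = n₀ + ν ξ):
  A: 60.66 − 1(12.07) = 48.59
  B: 211.3 − 3(12.07) = 175.1
  D: 0 + 2(12.07) = 24.14
Total out = 247.9 kmol; y_D = 24.14 / 247.9 = 0.0974.

0.0974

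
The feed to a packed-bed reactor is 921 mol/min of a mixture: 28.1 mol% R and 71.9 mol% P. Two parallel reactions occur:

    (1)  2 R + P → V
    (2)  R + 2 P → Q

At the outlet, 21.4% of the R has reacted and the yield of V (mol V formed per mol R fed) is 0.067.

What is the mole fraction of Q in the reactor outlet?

0.0245

Yield of V: 1ξ₁ / 258.8 = 0.067 → ξ₁ = 17.34 mol/min.
Conversion of R: 2ξ₁ + 1ξ₂ = 0.214 × 258.8 = 55.38 → ξ₂ = 20.7 mol/min.
Outlet amounts (n = n₀ + Σ ν·ξ):
  R: 258.8 − 2(17.34) − 1(20.7) = 203.4
  P: 662.2 − 1(17.34) − 2(20.7) = 603.5
  V: 0 + 1(17.34) = 17.34
  Q: 0 + 1(20.7) = 20.7
Total out = 844.9 mol/min; y_Q = 20.7 / 844.9 = 0.0245.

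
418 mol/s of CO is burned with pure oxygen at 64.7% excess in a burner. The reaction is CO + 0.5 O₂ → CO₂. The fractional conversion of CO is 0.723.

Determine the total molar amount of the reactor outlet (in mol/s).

611 mol/s

Stoichiometric O₂ = 0.5 × 418 = 209 mol/s; O₂ fed = 209 × 1.647 = 344.2 mol/s.
Fuel reacted = 0.723 × 418 → ξ = 302.2 mol/s.
Outlet (n = n₀ + ν ξ):
  CO: 418 − 1(302.2) = 115.8
  O₂: 344.2 − 0.5(302.2) = 193.1
  CO₂: 0 + 1(302.2) = 302.2
Total out = 115.8 + 193.1 + 302.2 = 611.1 mol/s.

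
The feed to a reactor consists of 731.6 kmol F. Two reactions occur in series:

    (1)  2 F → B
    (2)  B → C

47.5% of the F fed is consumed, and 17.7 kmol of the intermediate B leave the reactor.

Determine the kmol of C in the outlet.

156 kmol

Conversion of F: F consumed = 2ξ₁ = 0.475 × 731.6 → ξ₁ = 173.8 kmol.
B balance: n_B = 0 + 1ξ₁ − 1ξ₂ = 17.7 → ξ₂ = (1·173.8 − 17.7)/1 = 156.1 kmol.
Outlet amounts (n = n₀ + Σ ν·ξ):
  F: 731.6 − 2(173.8) = 384.1
  B: 0 + 1(173.8) − 1(156.1) = 17.7
  C: 0 + 1(156.1) = 156.1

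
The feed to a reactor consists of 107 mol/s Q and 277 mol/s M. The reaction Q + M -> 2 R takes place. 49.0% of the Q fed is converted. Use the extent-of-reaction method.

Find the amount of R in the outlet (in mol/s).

Q reacted = 0.49 × 107 = 52.43 mol/s; ν_Q = −1, so ξ = 52.43/1 = 52.43 mol/s.
Outlet amounts (n = n₀ + ν ξ):
  Q: 107 − 1(52.43) = 54.57
  M: 277 − 1(52.43) = 224.6
  R: 0 + 2(52.43) = 104.9

105 mol/s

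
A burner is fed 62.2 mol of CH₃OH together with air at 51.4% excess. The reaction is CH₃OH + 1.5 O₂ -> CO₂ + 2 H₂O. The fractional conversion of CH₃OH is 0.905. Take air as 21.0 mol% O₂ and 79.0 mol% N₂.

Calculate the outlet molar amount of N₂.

Stoichiometric O₂ = 1.5 × 62.2 = 93.3 mol; O₂ fed = 93.3 × 1.514 = 141.3 mol.
N₂ fed = 141.3 × 79/21 = 531.4 mol.
Fuel reacted = 0.905 × 62.2 → ξ = 56.29 mol.
Outlet (n = n₀ + ν ξ):
  CH₃OH: 62.2 − 1(56.29) = 5.909
  O₂: 141.3 − 1.5(56.29) = 56.82
  N₂: 531.4 (inert)
  CO₂: 0 + 1(56.29) = 56.29
  H₂O: 0 + 2(56.29) = 112.6

531 mol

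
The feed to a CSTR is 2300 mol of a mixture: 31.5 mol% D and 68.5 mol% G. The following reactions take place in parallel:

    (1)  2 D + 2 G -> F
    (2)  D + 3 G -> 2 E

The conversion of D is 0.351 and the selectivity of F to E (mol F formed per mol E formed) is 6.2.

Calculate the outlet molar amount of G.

1300 mol

Conversion of D: D consumed = 0.351 × 724.5 = 254.3 mol = 2ξ₁ + 1ξ₂.
Selectivity: 1ξ₁ / (2ξ₂) = 6.2 → ξ₁ = 12.4 ξ₂.
Substitute: (2·12.4 + 1) ξ₂ = 254.3 → ξ₂ = 9.857 mol, ξ₁ = 122.2 mol.
Outlet amounts (n = n₀ + Σ ν·ξ):
  D: 724.5 − 2(122.2) − 1(9.857) = 470.2
  G: 1576 − 2(122.2) − 3(9.857) = 1301
  F: 0 + 1(122.2) = 122.2
  E: 0 + 2(9.857) = 19.71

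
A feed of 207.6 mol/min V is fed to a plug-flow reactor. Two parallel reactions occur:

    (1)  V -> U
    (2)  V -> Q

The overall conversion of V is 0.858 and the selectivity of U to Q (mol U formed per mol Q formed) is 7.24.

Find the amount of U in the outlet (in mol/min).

157 mol/min

Conversion of V: V consumed = 0.858 × 207.6 = 178.1 mol/min = 1ξ₁ + 1ξ₂.
Selectivity: 1ξ₁ / (1ξ₂) = 7.24 → ξ₁ = 7.24 ξ₂.
Substitute: (1·7.24 + 1) ξ₂ = 178.1 → ξ₂ = 21.62 mol/min, ξ₁ = 156.5 mol/min.
Outlet amounts (n = n₀ + Σ ν·ξ):
  V: 207.6 − 1(156.5) − 1(21.62) = 29.48
  U: 0 + 1(156.5) = 156.5
  Q: 0 + 1(21.62) = 21.62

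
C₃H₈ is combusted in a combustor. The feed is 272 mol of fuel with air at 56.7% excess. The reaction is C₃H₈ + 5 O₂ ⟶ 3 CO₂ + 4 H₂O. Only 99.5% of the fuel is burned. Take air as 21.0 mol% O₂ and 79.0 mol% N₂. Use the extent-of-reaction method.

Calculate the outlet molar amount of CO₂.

Stoichiometric O₂ = 5 × 272 = 1360 mol; O₂ fed = 1360 × 1.567 = 2131 mol.
N₂ fed = 2131 × 79/21 = 8017 mol.
Fuel reacted = 0.995 × 272 → ξ = 270.6 mol.
Outlet (n = n₀ + ν ξ):
  C₃H₈: 272 − 1(270.6) = 1.36
  O₂: 2131 − 5(270.6) = 777.9
  N₂: 8017 (inert)
  CO₂: 0 + 3(270.6) = 811.9
  H₂O: 0 + 4(270.6) = 1083

812 mol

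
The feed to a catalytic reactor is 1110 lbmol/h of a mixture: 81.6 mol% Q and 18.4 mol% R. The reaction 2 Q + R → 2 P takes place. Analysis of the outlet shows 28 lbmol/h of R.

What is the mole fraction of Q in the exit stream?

0.593

For R: n = n₀ − 1ξ → 28 = 204.2 − 1ξ, giving ξ = 176.2 lbmol/h.
Outlet amounts (n = n₀ + ν ξ):
  Q: 905.8 − 2(176.2) = 553.3
  R: 204.2 − 1(176.2) = 28
  P: 0 + 2(176.2) = 352.5
Total out = 933.8 lbmol/h; y_Q = 553.3 / 933.8 = 0.5925.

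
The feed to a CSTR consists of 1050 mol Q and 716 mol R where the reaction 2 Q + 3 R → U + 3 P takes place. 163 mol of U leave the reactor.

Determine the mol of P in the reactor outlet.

For U: n = n₀ + 1ξ → 163 = 0 + 1ξ, giving ξ = 163 mol.
Outlet amounts (n = n₀ + ν ξ):
  Q: 1050 − 2(163) = 724
  R: 716 − 3(163) = 227
  U: 0 + 1(163) = 163
  P: 0 + 3(163) = 489

489 mol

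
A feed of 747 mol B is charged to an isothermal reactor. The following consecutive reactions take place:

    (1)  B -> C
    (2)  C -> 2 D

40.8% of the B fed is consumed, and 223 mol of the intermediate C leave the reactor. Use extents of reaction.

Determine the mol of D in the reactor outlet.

164 mol

Conversion of B: B consumed = 1ξ₁ = 0.408 × 747 → ξ₁ = 304.8 mol.
C balance: n_C = 0 + 1ξ₁ − 1ξ₂ = 223 → ξ₂ = (1·304.8 − 223)/1 = 81.78 mol.
Outlet amounts (n = n₀ + Σ ν·ξ):
  B: 747 − 1(304.8) = 442.2
  C: 0 + 1(304.8) − 1(81.78) = 223
  D: 0 + 2(81.78) = 163.6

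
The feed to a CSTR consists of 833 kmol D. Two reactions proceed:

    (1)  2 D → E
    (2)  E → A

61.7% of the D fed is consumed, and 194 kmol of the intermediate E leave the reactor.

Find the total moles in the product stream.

576 kmol

Conversion of D: D consumed = 2ξ₁ = 0.617 × 833 → ξ₁ = 257 kmol.
E balance: n_E = 0 + 1ξ₁ − 1ξ₂ = 194 → ξ₂ = (1·257 − 194)/1 = 62.98 kmol.
Outlet amounts (n = n₀ + Σ ν·ξ):
  D: 833 − 2(257) = 319
  E: 0 + 1(257) − 1(62.98) = 194
  A: 0 + 1(62.98) = 62.98
Total out = 319 + 194 + 62.98 = 576 kmol.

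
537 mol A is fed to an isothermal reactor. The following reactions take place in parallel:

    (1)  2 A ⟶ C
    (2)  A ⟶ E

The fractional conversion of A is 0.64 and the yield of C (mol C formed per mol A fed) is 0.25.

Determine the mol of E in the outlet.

Yield of C: 1ξ₁ / 537 = 0.25 → ξ₁ = 134.2 mol.
Conversion of A: 2ξ₁ + 1ξ₂ = 0.64 × 537 = 343.7 → ξ₂ = 75.18 mol.
Outlet amounts (n = n₀ + Σ ν·ξ):
  A: 537 − 2(134.2) − 1(75.18) = 193.3
  C: 0 + 1(134.2) = 134.2
  E: 0 + 1(75.18) = 75.18

75.2 mol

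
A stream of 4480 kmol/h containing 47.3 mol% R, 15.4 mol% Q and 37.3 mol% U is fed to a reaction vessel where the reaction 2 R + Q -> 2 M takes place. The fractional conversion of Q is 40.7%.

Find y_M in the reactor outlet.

Q reacted = 0.407 × 689.9 = 280.8 kmol/h; ν_Q = −1, so ξ = 280.8/1 = 280.8 kmol/h.
Outlet amounts (n = n₀ + ν ξ):
  R: 2119 − 2(280.8) = 1557
  Q: 689.9 − 1(280.8) = 409.1
  M: 0 + 2(280.8) = 561.6
  U: 1671 (inert)
Total out = 4199 kmol/h; y_M = 561.6 / 4199 = 0.1337.

0.134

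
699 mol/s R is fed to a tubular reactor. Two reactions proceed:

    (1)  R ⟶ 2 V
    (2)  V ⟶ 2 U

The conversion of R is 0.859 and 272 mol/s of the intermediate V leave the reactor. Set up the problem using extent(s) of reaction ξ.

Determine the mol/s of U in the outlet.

1860 mol/s

Conversion of R: R consumed = 1ξ₁ = 0.859 × 699 → ξ₁ = 600.4 mol/s.
V balance: n_V = 0 + 2ξ₁ − 1ξ₂ = 272 → ξ₂ = (2·600.4 − 272)/1 = 928.9 mol/s.
Outlet amounts (n = n₀ + Σ ν·ξ):
  R: 699 − 1(600.4) = 98.56
  V: 0 + 2(600.4) − 1(928.9) = 272
  U: 0 + 2(928.9) = 1858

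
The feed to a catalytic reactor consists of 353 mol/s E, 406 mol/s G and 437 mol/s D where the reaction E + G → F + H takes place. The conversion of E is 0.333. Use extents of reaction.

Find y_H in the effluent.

E reacted = 0.333 × 353 = 117.5 mol/s; ν_E = −1, so ξ = 117.5/1 = 117.5 mol/s.
Outlet amounts (n = n₀ + ν ξ):
  E: 353 − 1(117.5) = 235.5
  G: 406 − 1(117.5) = 288.5
  F: 0 + 1(117.5) = 117.5
  H: 0 + 1(117.5) = 117.5
  D: 437 (inert)
Total out = 1196 mol/s; y_H = 117.5 / 1196 = 0.09829.

0.0983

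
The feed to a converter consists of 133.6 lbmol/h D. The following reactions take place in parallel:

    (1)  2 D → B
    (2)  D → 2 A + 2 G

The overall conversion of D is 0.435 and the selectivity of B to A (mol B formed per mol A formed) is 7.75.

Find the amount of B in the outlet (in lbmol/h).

Conversion of D: D consumed = 0.435 × 133.6 = 58.12 lbmol/h = 2ξ₁ + 1ξ₂.
Selectivity: 1ξ₁ / (2ξ₂) = 7.75 → ξ₁ = 15.5 ξ₂.
Substitute: (2·15.5 + 1) ξ₂ = 58.12 → ξ₂ = 1.816 lbmol/h, ξ₁ = 28.15 lbmol/h.
Outlet amounts (n = n₀ + Σ ν·ξ):
  D: 133.6 − 2(28.15) − 1(1.816) = 75.48
  B: 0 + 1(28.15) = 28.15
  A: 0 + 2(1.816) = 3.632
  G: 0 + 2(1.816) = 3.632

28.1 lbmol/h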